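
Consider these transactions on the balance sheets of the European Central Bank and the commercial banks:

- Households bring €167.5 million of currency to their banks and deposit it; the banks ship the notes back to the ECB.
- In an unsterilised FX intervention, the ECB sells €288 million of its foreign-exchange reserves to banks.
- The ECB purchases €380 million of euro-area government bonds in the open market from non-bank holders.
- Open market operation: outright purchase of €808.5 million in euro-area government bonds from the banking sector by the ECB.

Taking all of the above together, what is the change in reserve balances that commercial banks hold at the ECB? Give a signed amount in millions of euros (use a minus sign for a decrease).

+€1068 million

Currency deposit €167.5 million: returned notes are swapped for reserve credit → +€167.5M.
FX sale €288 million: the buying banks pay out of their reserve balances → −€288M.
Asset purchase (from non-banks) €380 million: the ECB pays by crediting reserve accounts → +€380M.
OMO purchase (from banks) €808.5 million: the ECB pays by crediting reserve accounts → +€808.5M.
Net: 167.5 − 288 + 380 + 808.5 = +€1068 million.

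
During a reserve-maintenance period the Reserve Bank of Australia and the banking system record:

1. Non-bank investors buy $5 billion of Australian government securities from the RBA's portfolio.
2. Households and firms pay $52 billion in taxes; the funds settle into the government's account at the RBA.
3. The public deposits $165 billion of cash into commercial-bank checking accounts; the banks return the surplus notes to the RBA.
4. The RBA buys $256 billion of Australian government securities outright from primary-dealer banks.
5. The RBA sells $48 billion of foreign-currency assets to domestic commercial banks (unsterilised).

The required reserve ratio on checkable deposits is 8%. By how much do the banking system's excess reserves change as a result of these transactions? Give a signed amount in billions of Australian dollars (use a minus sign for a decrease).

+$307.36 billion

Asset sale (to non-banks) $5 billion: reserves −$5B, deposits −$5B.
Government account inflow $52 billion: reserves −$52B, deposits −$52B.
Currency deposit $165 billion: reserves +$165B, deposits +$165B.
OMO purchase (from banks) $256 billion: reserves +$256B, deposits 0.
FX sale $48 billion: reserves −$48B, deposits 0.
Totals: Δreserves = +$316B, Δdeposits = +$108B.
Δrequired reserves = 8% × +$108B = +$8.64B.
Δexcess reserves = Δreserves − Δrequired = +$316B − (+$8.64B) = +$307.36 billion.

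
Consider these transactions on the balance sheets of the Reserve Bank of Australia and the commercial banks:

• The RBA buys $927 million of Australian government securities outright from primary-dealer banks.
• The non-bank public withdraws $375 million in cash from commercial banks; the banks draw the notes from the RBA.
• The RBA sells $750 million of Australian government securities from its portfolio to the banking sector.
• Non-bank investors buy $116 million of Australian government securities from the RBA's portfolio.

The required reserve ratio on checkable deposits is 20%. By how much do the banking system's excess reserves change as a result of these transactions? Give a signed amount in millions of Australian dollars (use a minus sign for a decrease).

OMO purchase (from banks) $927 million: reserves +$927M, deposits 0.
Currency withdrawal $375 million: reserves −$375M, deposits −$375M.
OMO sale (to banks) $750 million: reserves −$750M, deposits 0.
Asset sale (to non-banks) $116 million: reserves −$116M, deposits −$116M.
Totals: Δreserves = −$314M, Δdeposits = −$491M.
Δrequired reserves = 20% × −$491M = −$98.2M.
Δexcess reserves = Δreserves − Δrequired = −$314M − (−$98.2M) = -$215.8 million.

-$215.8 million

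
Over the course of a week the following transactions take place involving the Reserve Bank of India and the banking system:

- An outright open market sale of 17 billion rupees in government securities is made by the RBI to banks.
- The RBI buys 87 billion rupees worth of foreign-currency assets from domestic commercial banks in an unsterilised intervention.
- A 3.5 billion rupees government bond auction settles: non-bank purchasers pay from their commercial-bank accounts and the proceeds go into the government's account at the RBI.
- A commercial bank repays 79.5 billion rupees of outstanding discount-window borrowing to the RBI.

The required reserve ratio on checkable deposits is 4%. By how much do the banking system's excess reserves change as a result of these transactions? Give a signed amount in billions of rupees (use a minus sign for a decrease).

-12.86 billion

OMO sale (to banks) 17 billion rupees: reserves −17B, deposits 0.
FX purchase 87 billion rupees: reserves +87B, deposits 0.
Government account inflow 3.5 billion rupees: reserves −3.5B, deposits −3.5B.
Discount-window repayment 79.5 billion rupees: reserves −79.5B, deposits 0.
Totals: Δreserves = −13B, Δdeposits = −3.5B.
Δrequired reserves = 4% × −3.5B = −0.14B.
Δexcess reserves = Δreserves − Δrequired = −13B − (−0.14B) = -12.86 billion.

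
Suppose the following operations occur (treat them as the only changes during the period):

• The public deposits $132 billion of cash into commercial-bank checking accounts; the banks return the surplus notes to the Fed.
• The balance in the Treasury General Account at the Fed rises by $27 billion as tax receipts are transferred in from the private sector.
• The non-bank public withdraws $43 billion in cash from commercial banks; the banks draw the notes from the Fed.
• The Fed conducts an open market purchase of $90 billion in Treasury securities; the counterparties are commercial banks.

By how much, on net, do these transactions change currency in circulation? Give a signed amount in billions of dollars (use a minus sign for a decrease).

Fed balance sheet:
  Assets:      Securities +$90B
  Liabilities: Bank reserves +$152B, Currency in circulation −$89B, Government deposits +$27B
So the change in currency in circulation is -$89 billion.

-$89 billion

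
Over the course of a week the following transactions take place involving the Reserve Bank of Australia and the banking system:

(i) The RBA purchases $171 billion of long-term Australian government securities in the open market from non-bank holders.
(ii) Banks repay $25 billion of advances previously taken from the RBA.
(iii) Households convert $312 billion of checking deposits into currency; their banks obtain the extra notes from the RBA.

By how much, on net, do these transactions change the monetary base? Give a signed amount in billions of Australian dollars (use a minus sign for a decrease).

Asset purchase (from non-banks) $171 billion: RBA balance sheet expands → +$171B.
Discount-window repayment $25 billion: RBA balance sheet contracts → −$25B.
Currency withdrawal $312 billion: just a shift between currency and reserves — both are base money → 0.
Net: 171 − 25 + 0 = +$146 billion.

+$146 billion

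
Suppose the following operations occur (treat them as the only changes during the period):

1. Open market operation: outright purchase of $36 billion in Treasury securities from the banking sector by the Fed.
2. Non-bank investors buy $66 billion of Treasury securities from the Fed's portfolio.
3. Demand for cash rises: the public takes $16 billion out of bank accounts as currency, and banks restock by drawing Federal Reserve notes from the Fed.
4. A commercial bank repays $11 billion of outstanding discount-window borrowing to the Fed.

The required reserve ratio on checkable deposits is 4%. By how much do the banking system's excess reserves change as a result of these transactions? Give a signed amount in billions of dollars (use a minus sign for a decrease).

-$53.72 billion

OMO purchase (from banks) $36 billion: reserves +$36B, deposits 0.
Asset sale (to non-banks) $66 billion: reserves −$66B, deposits −$66B.
Currency withdrawal $16 billion: reserves −$16B, deposits −$16B.
Discount-window repayment $11 billion: reserves −$11B, deposits 0.
Totals: Δreserves = −$57B, Δdeposits = −$82B.
Δrequired reserves = 4% × −$82B = −$3.28B.
Δexcess reserves = Δreserves − Δrequired = −$57B − (−$3.28B) = -$53.72 billion.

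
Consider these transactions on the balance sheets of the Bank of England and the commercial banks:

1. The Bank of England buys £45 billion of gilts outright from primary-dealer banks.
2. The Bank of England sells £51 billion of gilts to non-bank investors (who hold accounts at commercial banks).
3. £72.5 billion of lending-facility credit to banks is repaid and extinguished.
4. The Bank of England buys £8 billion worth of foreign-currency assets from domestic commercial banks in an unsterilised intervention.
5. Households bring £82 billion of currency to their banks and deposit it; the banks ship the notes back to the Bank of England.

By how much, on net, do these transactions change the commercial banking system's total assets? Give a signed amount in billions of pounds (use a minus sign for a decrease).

-£41.5 billion

OMO purchase (from banks) £45 billion: just an asset swap on bank balance sheets → 0.
Asset sale (to non-banks) £51 billion: bank balance sheets shrink → −£51B.
Discount-window repayment £72.5 billion: bank balance sheets shrink → −£72.5B.
FX purchase £8 billion: just an asset swap on bank balance sheets → 0.
Currency deposit £82 billion: bank balance sheets expand → +£82B.
Net: 0 − 51 − 72.5 + 0 + 82 = -£41.5 billion.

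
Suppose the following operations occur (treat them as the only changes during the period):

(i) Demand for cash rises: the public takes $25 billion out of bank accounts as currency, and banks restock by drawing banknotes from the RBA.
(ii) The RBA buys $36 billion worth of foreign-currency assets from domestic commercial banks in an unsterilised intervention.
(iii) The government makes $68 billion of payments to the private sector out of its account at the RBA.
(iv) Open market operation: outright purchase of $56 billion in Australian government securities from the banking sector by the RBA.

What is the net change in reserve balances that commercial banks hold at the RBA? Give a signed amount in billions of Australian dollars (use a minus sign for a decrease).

+$135 billion

Currency withdrawal $25 billion: banks swap reserves for currency → −$25B.
FX purchase $36 billion: the RBA pays by crediting reserve accounts → +$36B.
Government spending $68 billion: government payments flow into bank reserve accounts → +$68B.
OMO purchase (from banks) $56 billion: the RBA pays by crediting reserve accounts → +$56B.
Net: −25 + 36 + 68 + 56 = +$135 billion.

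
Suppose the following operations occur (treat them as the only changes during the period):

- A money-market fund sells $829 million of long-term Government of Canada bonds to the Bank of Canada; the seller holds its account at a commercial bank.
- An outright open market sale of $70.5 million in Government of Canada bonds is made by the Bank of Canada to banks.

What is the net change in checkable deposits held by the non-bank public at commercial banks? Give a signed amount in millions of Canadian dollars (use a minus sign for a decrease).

+$829 million

Bank of Canada balance sheet:
  Assets:      Securities +$758.5M
  Liabilities: Bank reserves +$758.5M
Commercial banking system:
  Assets:      Reserves at CB +$758.5M, Securities +$70.5M
  Liabilities: Checkable deposits +$829M
So the change in checkable deposits held by the non-bank public at commercial banks is +$829 million.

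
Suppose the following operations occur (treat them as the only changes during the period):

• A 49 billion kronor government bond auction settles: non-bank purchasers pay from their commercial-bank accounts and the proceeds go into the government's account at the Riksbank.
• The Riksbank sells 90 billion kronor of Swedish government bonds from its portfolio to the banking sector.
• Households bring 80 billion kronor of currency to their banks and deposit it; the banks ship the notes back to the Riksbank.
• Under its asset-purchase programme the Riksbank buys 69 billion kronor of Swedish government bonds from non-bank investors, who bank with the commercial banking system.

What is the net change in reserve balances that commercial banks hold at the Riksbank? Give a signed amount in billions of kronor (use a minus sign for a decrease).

Government account inflow 49 billion kronor: funds move from bank reserves into the government account → −49B.
OMO sale (to banks) 90 billion kronor: the buying banks pay out of their reserve balances → −90B.
Currency deposit 80 billion kronor: returned notes are swapped for reserve credit → +80B.
Asset purchase (from non-banks) 69 billion kronor: the Riksbank pays by crediting reserve accounts → +69B.
Net: −49 − 90 + 80 + 69 = +10 billion.

+10 billion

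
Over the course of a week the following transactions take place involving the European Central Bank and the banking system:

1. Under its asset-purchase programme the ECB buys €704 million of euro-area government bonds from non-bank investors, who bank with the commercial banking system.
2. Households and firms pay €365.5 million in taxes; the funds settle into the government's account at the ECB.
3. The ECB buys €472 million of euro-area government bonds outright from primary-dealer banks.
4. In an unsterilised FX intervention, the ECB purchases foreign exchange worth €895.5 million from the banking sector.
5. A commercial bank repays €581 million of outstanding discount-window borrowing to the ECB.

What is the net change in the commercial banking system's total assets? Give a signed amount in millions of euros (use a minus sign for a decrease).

ECB balance sheet:
  Assets:      Securities +€1176M, Loans to banks −€581M, Foreign assets +€895.5M
  Liabilities: Bank reserves +€1125M, Government deposits +€365.5M
Commercial banking system:
  Assets:      Reserves at CB +€1125M, Securities −€472M, Foreign assets −€895.5M
  Liabilities: Checkable deposits +€338.5M, Borrowings from CB −€581M
Change in total bank assets = -€242.5 million.

-€242.5 million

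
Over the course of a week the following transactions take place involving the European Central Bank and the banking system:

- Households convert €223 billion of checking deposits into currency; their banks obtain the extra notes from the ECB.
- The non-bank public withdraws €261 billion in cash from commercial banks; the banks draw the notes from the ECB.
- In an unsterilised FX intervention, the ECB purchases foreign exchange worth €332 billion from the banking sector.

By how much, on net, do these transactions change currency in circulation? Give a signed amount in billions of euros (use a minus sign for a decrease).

Currency withdrawal €223 billion: notes leave the central bank → +€223B.
Currency withdrawal €261 billion: notes leave the central bank → +€261B.
FX purchase €332 billion: no currency enters or leaves circulation → 0.
Net: 223 + 261 + 0 = +€484 billion.

+€484 billion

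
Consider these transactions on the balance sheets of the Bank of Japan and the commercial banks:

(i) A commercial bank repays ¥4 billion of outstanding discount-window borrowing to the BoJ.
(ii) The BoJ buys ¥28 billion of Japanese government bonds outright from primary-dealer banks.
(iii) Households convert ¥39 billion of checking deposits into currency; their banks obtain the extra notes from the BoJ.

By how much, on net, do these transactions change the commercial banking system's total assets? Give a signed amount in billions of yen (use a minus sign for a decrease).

BoJ balance sheet:
  Assets:      Securities +¥28B, Loans to banks −¥4B
  Liabilities: Bank reserves −¥15B, Currency in circulation +¥39B
Commercial banking system:
  Assets:      Reserves at CB −¥15B, Securities −¥28B
  Liabilities: Checkable deposits −¥39B, Borrowings from CB −¥4B
Change in total bank assets = -¥43 billion.

-¥43 billion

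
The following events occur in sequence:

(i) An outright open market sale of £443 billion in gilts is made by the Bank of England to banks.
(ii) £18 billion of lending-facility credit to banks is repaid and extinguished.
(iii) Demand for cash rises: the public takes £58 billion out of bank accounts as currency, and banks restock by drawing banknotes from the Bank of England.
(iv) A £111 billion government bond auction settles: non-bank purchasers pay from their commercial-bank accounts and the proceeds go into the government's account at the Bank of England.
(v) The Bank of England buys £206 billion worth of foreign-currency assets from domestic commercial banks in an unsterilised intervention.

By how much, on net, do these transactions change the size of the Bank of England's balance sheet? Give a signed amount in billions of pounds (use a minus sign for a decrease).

OMO sale (to banks) £443 billion: a Bank of England asset is shed → −£443B.
Discount-window repayment £18 billion: a Bank of England asset is shed → −£18B.
Currency withdrawal £58 billion: only the composition of liabilities changes → 0.
Government account inflow £111 billion: only the composition of liabilities changes → 0.
FX purchase £206 billion: a Bank of England asset is acquired → +£206B.
Net: −443 − 18 + 0 + 0 + 206 = -£255 billion.

-£255 billion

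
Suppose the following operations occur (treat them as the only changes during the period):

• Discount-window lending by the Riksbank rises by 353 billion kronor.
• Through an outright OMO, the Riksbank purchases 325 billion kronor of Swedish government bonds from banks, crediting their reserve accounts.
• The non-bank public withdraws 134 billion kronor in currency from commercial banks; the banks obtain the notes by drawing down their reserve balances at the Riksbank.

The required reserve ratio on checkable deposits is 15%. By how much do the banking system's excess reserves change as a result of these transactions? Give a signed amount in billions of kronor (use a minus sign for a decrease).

Discount-window loan 353 billion kronor: reserves +353B, deposits 0.
OMO purchase (from banks) 325 billion kronor: reserves +325B, deposits 0.
Currency withdrawal 134 billion kronor: reserves −134B, deposits −134B.
Totals: Δreserves = +544B, Δdeposits = −134B.
Δrequired reserves = 15% × −134B = −20.1B.
Δexcess reserves = Δreserves − Δrequired = +544B − (−20.1B) = +564.1 billion.

+564.1 billion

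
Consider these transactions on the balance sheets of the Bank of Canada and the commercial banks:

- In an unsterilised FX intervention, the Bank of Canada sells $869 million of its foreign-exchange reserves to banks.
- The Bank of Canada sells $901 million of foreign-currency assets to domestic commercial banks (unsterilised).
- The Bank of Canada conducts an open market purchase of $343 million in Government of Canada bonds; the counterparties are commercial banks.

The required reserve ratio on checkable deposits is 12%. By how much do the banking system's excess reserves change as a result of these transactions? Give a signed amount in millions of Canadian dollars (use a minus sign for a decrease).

-$1427 million

FX sale $869 million: reserves −$869M, deposits 0.
FX sale $901 million: reserves −$901M, deposits 0.
OMO purchase (from banks) $343 million: reserves +$343M, deposits 0.
Totals: Δreserves = −$1427M, Δdeposits = 0.
Δrequired reserves = 12% × 0 = 0.
Δexcess reserves = Δreserves − Δrequired = −$1427M − (0) = -$1427 million.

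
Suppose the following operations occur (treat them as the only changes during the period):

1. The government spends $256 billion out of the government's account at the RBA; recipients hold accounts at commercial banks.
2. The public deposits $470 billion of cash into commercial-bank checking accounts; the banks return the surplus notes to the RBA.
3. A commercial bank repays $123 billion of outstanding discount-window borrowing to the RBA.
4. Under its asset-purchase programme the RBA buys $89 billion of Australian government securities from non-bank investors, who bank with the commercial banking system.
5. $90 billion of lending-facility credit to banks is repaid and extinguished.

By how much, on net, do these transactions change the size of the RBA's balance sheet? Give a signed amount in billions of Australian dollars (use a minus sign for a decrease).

-$124 billion

RBA balance sheet:
  Assets:      Securities +$89B, Loans to banks −$213B
  Liabilities: Bank reserves +$602B, Currency in circulation −$470B, Government deposits −$256B
Commercial banking system:
  Assets:      Reserves at CB +$602B
  Liabilities: Checkable deposits +$815B, Borrowings from CB −$213B
Change in total RBA assets = -$124 billion.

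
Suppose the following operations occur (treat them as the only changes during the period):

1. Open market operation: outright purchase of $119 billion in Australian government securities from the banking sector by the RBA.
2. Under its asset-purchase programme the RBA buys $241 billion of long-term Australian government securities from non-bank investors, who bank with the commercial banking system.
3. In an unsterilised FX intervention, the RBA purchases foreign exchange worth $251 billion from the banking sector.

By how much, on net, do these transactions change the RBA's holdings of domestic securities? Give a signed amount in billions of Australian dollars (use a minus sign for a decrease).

RBA balance sheet:
  Assets:      Securities +$360B, Foreign assets +$251B
  Liabilities: Bank reserves +$611B
Commercial banking system:
  Assets:      Reserves at CB +$611B, Securities −$119B, Foreign assets −$251B
  Liabilities: Checkable deposits +$241B
So the change in the RBA's holdings of domestic securities is +$360 billion.

+$360 billion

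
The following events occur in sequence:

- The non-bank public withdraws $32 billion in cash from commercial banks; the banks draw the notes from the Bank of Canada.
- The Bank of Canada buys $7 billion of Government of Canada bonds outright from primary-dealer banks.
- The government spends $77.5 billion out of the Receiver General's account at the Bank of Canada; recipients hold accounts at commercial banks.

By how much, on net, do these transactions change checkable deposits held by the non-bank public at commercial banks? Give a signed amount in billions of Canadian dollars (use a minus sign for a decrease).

Bank of Canada balance sheet:
  Assets:      Securities +$7B
  Liabilities: Bank reserves +$52.5B, Currency in circulation +$32B, Government deposits −$77.5B
Commercial banking system:
  Assets:      Reserves at CB +$52.5B, Securities −$7B
  Liabilities: Checkable deposits +$45.5B
So the change in checkable deposits held by the non-bank public at commercial banks is +$45.5 billion.

+$45.5 billion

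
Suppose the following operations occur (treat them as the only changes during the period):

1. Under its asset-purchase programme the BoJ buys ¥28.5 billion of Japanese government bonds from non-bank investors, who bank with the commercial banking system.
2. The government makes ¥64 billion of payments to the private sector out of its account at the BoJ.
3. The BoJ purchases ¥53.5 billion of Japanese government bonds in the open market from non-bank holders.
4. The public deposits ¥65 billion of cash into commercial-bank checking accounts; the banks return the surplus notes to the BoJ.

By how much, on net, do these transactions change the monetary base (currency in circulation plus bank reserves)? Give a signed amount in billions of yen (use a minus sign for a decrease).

BoJ balance sheet:
  Assets:      Securities +¥82B
  Liabilities: Bank reserves +¥211B, Currency in circulation −¥65B, Government deposits −¥64B
Monetary base = currency + reserves: −¥65B + (+¥211B) = +¥146 billion.

+¥146 billion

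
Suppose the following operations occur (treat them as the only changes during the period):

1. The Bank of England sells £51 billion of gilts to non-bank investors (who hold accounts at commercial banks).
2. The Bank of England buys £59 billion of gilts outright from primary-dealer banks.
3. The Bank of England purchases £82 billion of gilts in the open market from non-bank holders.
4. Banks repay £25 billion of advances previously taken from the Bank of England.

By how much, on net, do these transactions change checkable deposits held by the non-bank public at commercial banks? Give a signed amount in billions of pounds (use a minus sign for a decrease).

Asset sale (to non-banks) £51 billion: non-bank counterparties' bank balances fall → −£51B.
OMO purchase (from banks) £59 billion: the counterparty is a bank, so public deposits are unchanged → 0.
Asset purchase (from non-banks) £82 billion: non-bank counterparties' bank balances rise → +£82B.
Discount-window repayment £25 billion: the counterparty is a bank, so public deposits are unchanged → 0.
Net: −51 + 0 + 82 + 0 = +£31 billion.

+£31 billion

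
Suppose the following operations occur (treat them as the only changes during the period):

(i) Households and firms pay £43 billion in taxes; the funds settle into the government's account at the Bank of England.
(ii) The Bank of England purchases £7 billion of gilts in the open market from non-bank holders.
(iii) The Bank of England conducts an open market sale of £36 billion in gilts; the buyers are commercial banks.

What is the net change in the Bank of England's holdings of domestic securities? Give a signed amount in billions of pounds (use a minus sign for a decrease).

Bank of England balance sheet:
  Assets:      Securities −£29B
  Liabilities: Bank reserves −£72B, Government deposits +£43B
So the change in the Bank of England's holdings of domestic securities is -£29 billion.

-£29 billion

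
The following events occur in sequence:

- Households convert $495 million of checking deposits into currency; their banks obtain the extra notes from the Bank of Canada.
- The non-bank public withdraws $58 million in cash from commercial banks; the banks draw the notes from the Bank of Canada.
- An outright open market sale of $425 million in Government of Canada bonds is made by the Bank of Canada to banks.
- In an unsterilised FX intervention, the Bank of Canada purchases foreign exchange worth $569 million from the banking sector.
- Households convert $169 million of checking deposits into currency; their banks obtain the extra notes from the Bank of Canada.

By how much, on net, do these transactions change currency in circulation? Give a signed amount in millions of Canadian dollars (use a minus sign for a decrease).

+$722 million

Currency withdrawal $495 million: notes leave the central bank → +$495M.
Currency withdrawal $58 million: notes leave the central bank → +$58M.
OMO sale (to banks) $425 million: no currency enters or leaves circulation → 0.
FX purchase $569 million: no currency enters or leaves circulation → 0.
Currency withdrawal $169 million: notes leave the central bank → +$169M.
Net: 495 + 58 + 0 + 0 + 169 = +$722 million.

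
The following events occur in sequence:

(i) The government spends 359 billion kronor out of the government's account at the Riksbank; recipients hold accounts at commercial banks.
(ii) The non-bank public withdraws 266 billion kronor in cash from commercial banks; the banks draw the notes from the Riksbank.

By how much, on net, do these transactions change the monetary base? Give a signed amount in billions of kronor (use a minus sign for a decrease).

+359 billion

Riksbank balance sheet:
  Assets:      no change
  Liabilities: Bank reserves +93B, Currency in circulation +266B, Government deposits −359B
Monetary base = currency + reserves: +266B + (+93B) = +359 billion.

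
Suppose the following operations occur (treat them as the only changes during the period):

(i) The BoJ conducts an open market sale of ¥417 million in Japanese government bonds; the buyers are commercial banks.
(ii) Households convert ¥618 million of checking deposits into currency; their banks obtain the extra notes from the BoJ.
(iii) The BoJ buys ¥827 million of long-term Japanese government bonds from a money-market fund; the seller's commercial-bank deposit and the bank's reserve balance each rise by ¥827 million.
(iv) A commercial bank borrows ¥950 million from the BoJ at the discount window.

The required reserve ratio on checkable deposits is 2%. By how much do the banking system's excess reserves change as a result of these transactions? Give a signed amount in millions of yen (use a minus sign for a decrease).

OMO sale (to banks) ¥417 million: reserves −¥417M, deposits 0.
Currency withdrawal ¥618 million: reserves −¥618M, deposits −¥618M.
Asset purchase (from non-banks) ¥827 million: reserves +¥827M, deposits +¥827M.
Discount-window loan ¥950 million: reserves +¥950M, deposits 0.
Totals: Δreserves = +¥742M, Δdeposits = +¥209M.
Δrequired reserves = 2% × +¥209M = +¥4.18M.
Δexcess reserves = Δreserves − Δrequired = +¥742M − (+¥4.18M) = +¥737.82 million.

+¥737.82 million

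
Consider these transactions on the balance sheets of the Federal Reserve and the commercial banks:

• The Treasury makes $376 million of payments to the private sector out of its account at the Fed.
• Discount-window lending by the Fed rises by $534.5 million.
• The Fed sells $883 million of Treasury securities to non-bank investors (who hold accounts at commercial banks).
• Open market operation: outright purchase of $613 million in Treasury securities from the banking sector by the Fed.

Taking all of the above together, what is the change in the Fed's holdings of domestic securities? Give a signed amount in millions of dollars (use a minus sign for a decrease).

-$270 million

Fed balance sheet:
  Assets:      Securities −$270M, Loans to banks +$534.5M
  Liabilities: Bank reserves +$640.5M, Government deposits −$376M
So the change in the Fed's holdings of domestic securities is -$270 million.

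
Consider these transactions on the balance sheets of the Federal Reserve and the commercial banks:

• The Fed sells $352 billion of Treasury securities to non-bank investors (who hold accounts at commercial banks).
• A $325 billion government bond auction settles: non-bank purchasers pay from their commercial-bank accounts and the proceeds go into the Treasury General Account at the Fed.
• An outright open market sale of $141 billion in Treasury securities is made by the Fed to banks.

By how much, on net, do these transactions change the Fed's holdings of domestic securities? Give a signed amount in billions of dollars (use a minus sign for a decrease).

Fed balance sheet:
  Assets:      Securities −$493B
  Liabilities: Bank reserves −$818B, Government deposits +$325B
Commercial banking system:
  Assets:      Reserves at CB −$818B, Securities +$141B
  Liabilities: Checkable deposits −$677B
So the change in the Fed's holdings of domestic securities is -$493 billion.

-$493 billion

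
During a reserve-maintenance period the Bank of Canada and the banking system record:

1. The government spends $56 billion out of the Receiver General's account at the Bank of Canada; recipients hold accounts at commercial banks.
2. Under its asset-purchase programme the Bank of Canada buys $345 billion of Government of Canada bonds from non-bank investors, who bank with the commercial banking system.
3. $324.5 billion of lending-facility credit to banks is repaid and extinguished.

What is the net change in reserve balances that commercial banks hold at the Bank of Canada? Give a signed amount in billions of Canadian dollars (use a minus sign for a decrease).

Bank of Canada balance sheet:
  Assets:      Securities +$345B, Loans to banks −$324.5B
  Liabilities: Bank reserves +$76.5B, Government deposits −$56B
So the change in reserve balances that commercial banks hold at the Bank of Canada is +$76.5 billion.

+$76.5 billion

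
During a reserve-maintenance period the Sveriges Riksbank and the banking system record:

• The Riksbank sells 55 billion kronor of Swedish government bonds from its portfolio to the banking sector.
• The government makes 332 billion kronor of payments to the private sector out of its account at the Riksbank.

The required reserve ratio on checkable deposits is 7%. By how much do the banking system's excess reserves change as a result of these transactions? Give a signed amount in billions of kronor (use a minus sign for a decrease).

OMO sale (to banks) 55 billion kronor: reserves −55B, deposits 0.
Government spending 332 billion kronor: reserves +332B, deposits +332B.
Totals: Δreserves = +277B, Δdeposits = +332B.
Δrequired reserves = 7% × +332B = +23.24B.
Δexcess reserves = Δreserves − Δrequired = +277B − (+23.24B) = +253.76 billion.

+253.76 billion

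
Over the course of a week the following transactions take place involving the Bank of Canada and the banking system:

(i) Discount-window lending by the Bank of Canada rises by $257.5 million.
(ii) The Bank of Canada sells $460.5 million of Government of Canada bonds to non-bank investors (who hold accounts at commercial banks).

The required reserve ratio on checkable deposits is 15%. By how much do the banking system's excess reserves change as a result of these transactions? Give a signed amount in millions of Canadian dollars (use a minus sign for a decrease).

Discount-window loan $257.5 million: reserves +$257.5M, deposits 0.
Asset sale (to non-banks) $460.5 million: reserves −$460.5M, deposits −$460.5M.
Totals: Δreserves = −$203M, Δdeposits = −$460.5M.
Δrequired reserves = 15% × −$460.5M = −$69.075M.
Δexcess reserves = Δreserves − Δrequired = −$203M − (−$69.075M) = -$133.925 million.

-$133.925 million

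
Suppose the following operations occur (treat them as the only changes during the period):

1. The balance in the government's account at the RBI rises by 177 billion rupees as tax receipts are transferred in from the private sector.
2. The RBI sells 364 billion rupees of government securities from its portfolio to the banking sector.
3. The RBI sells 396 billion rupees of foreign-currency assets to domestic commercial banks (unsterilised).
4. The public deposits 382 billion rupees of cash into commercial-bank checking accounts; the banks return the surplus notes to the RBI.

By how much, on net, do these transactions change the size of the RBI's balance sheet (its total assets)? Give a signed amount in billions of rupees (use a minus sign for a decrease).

-760 billion

Government account inflow 177 billion rupees: only the composition of liabilities changes → 0.
OMO sale (to banks) 364 billion rupees: an RBI asset is shed → −364B.
FX sale 396 billion rupees: an RBI asset is shed → −396B.
Currency deposit 382 billion rupees: only the composition of liabilities changes → 0.
Net: 0 − 364 − 396 + 0 = -760 billion.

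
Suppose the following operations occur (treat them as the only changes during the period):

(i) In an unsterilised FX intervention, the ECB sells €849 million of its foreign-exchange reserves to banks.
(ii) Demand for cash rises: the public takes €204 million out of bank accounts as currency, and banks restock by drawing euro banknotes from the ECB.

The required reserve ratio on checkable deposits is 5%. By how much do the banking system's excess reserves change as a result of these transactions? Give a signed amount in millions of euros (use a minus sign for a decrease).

-€1042.8 million

FX sale €849 million: reserves −€849M, deposits 0.
Currency withdrawal €204 million: reserves −€204M, deposits −€204M.
Totals: Δreserves = −€1053M, Δdeposits = −€204M.
Δrequired reserves = 5% × −€204M = −€10.2M.
Δexcess reserves = Δreserves − Δrequired = −€1053M − (−€10.2M) = -€1042.8 million.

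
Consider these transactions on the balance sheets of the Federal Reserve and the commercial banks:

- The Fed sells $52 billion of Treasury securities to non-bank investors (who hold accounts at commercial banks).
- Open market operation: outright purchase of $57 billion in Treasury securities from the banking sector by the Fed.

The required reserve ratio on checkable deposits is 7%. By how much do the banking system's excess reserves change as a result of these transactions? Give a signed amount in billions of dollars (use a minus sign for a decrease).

Asset sale (to non-banks) $52 billion: reserves −$52B, deposits −$52B.
OMO purchase (from banks) $57 billion: reserves +$57B, deposits 0.
Totals: Δreserves = +$5B, Δdeposits = −$52B.
Δrequired reserves = 7% × −$52B = −$3.64B.
Δexcess reserves = Δreserves − Δrequired = +$5B − (−$3.64B) = +$8.64 billion.

+$8.64 billion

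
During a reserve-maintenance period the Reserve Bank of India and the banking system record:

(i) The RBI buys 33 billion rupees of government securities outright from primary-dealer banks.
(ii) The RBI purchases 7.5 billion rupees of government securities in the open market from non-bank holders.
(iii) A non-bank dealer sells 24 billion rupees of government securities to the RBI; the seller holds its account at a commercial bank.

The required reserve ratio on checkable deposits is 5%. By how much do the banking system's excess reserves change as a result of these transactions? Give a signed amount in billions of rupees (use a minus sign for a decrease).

OMO purchase (from banks) 33 billion rupees: reserves +33B, deposits 0.
Asset purchase (from non-banks) 7.5 billion rupees: reserves +7.5B, deposits +7.5B.
Asset purchase (from non-banks) 24 billion rupees: reserves +24B, deposits +24B.
Totals: Δreserves = +64.5B, Δdeposits = +31.5B.
Δrequired reserves = 5% × +31.5B = +1.575B.
Δexcess reserves = Δreserves − Δrequired = +64.5B − (+1.575B) = +62.925 billion.

+62.925 billion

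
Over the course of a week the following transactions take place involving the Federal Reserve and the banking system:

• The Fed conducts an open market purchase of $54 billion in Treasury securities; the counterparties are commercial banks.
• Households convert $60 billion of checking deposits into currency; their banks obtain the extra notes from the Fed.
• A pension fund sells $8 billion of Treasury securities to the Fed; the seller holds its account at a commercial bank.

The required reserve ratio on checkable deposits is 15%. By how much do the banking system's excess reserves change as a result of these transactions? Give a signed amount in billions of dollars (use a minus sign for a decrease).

+$9.8 billion

OMO purchase (from banks) $54 billion: reserves +$54B, deposits 0.
Currency withdrawal $60 billion: reserves −$60B, deposits −$60B.
Asset purchase (from non-banks) $8 billion: reserves +$8B, deposits +$8B.
Totals: Δreserves = +$2B, Δdeposits = −$52B.
Δrequired reserves = 15% × −$52B = −$7.8B.
Δexcess reserves = Δreserves − Δrequired = +$2B − (−$7.8B) = +$9.8 billion.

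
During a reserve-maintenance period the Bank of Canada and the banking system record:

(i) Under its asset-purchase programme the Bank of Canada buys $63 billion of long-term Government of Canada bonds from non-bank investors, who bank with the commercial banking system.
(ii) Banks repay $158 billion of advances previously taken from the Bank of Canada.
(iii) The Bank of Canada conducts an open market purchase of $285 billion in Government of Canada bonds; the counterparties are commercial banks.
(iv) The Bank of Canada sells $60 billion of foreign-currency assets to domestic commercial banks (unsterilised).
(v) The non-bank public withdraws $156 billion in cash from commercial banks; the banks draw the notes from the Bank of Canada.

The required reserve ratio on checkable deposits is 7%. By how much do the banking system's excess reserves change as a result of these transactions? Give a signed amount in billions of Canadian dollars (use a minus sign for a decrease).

Asset purchase (from non-banks) $63 billion: reserves +$63B, deposits +$63B.
Discount-window repayment $158 billion: reserves −$158B, deposits 0.
OMO purchase (from banks) $285 billion: reserves +$285B, deposits 0.
FX sale $60 billion: reserves −$60B, deposits 0.
Currency withdrawal $156 billion: reserves −$156B, deposits −$156B.
Totals: Δreserves = −$26B, Δdeposits = −$93B.
Δrequired reserves = 7% × −$93B = −$6.51B.
Δexcess reserves = Δreserves − Δrequired = −$26B − (−$6.51B) = -$19.49 billion.

-$19.49 billion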